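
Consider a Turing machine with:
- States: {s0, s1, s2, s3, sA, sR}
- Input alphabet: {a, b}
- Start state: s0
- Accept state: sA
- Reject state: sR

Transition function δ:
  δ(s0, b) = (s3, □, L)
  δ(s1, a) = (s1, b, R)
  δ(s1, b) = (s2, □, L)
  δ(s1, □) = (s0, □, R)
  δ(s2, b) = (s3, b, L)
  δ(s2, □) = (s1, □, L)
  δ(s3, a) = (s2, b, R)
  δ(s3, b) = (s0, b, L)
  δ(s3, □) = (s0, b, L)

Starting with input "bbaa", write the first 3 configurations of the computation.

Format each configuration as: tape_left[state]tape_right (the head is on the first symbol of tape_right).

Transitions applied:
Step 1: δ(s0, b) = (s3, □, L)
Step 2: δ(s3, □) = (s0, b, L)

The first 3 configurations are:
[s0]bbaa ⊢ [s3]□□baa ⊢ [s0]□b□baa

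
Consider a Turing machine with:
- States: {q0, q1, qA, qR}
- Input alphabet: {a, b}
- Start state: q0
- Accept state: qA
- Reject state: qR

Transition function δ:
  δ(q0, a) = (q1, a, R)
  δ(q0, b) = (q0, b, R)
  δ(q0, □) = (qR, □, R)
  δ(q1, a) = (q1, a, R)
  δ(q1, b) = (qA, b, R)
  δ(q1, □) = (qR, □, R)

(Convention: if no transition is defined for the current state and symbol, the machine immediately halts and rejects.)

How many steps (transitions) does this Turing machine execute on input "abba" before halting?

Execution trace:
Initial: [q0]abba
Step 1: δ(q0, a) = (q1, a, R) → a[q1]bba
Step 2: δ(q1, b) = (qA, b, R) → ab[qA]ba

The machine reaches the accept state qA and halts.

The machine executed 2 steps before halting.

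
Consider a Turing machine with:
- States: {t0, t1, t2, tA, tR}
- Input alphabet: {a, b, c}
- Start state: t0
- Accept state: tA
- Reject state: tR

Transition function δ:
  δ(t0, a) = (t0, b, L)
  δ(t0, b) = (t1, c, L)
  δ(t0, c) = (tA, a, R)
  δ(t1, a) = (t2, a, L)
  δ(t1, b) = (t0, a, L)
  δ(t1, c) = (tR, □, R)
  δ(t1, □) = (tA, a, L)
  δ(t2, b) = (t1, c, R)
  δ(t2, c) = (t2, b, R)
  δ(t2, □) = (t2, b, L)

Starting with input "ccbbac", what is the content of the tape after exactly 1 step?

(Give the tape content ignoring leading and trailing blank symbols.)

Execution trace:
Initial: [t0]ccbbac
Step 1: δ(t0, c) = (tA, a, R) → a[tA]cbbac

The machine reaches the accept state tA and halts.

After 1 step, the tape (ignoring leading/trailing blanks) is: acbbac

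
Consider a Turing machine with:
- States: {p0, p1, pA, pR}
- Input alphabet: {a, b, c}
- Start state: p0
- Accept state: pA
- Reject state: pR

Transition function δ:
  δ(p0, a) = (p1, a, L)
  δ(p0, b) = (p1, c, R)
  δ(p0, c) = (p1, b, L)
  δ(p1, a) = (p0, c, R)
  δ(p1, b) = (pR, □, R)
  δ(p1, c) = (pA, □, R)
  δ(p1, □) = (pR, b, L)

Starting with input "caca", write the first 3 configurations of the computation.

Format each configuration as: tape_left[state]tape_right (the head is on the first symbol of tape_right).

Transitions applied:
Step 1: δ(p0, c) = (p1, b, L)
Step 2: δ(p1, □) = (pR, b, L)

The first 3 configurations are:
[p0]caca ⊢ [p1]□baca ⊢ [pR]□bbaca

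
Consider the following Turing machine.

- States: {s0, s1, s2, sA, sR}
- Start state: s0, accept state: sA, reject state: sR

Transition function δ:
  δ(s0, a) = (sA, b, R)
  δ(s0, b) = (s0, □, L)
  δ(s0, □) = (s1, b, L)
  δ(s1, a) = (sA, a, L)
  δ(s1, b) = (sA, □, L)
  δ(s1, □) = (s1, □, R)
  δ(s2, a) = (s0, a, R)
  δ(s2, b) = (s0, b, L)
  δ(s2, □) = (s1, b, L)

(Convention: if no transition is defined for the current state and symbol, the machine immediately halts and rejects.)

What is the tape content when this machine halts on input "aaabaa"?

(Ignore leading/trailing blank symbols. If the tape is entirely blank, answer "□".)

Execution trace:
Initial: [s0]aaabaa
Step 1: δ(s0, a) = (sA, b, R) → b[sA]aabaa

The machine reaches the accept state sA and halts.

Final tape (ignoring leading/trailing blanks): baabaa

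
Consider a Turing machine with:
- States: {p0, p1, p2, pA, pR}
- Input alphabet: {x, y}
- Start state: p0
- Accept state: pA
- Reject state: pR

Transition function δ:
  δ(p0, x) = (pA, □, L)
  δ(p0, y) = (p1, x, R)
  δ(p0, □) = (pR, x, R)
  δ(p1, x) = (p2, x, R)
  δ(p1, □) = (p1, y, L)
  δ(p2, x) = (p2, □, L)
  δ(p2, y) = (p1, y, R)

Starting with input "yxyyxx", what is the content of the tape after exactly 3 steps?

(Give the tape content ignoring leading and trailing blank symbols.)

Execution trace:
Initial: [p0]yxyyxx
Step 1: δ(p0, y) = (p1, x, R) → x[p1]xyyxx
Step 2: δ(p1, x) = (p2, x, R) → xx[p2]yyxx
Step 3: δ(p2, y) = (p1, y, R) → xxy[p1]yxx

No transition is defined for δ(p1, y). By convention the machine halts and rejects.

After 3 steps, the tape (ignoring leading/trailing blanks) is: xxyyxx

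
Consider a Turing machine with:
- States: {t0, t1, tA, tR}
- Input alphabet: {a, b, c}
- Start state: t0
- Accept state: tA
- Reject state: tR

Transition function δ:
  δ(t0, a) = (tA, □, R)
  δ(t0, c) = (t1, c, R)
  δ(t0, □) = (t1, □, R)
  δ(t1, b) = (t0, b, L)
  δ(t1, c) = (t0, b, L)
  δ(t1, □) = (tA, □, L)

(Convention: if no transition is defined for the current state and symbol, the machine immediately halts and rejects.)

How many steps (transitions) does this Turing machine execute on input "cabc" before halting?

Execution trace:
Initial: [t0]cabc
Step 1: δ(t0, c) = (t1, c, R) → c[t1]abc

No transition is defined for δ(t1, a). By convention the machine halts and rejects.

The machine executed 1 step before halting.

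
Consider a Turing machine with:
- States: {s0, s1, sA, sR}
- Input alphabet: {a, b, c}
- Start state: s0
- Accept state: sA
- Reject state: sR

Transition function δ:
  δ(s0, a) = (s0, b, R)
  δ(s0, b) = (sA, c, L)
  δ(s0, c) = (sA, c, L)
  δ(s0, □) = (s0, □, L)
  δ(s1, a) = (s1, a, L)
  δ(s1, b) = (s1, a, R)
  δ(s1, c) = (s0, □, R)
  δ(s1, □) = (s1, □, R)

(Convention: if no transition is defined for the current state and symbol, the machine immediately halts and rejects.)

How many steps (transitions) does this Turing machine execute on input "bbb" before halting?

Execution trace:
Initial: [s0]bbb
Step 1: δ(s0, b) = (sA, c, L) → [sA]□cbb

The machine reaches the accept state sA and halts.

The machine executed 1 step before halting.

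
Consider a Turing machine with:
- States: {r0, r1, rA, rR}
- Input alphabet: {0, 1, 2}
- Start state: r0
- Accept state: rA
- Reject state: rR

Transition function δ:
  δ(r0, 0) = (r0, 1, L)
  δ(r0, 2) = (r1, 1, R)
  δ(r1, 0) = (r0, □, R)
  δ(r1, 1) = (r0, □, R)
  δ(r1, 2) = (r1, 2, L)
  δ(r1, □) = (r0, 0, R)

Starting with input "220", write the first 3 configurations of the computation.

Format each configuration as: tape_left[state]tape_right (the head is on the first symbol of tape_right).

Transitions applied:
Step 1: δ(r0, 2) = (r1, 1, R)
Step 2: δ(r1, 2) = (r1, 2, L)

The first 3 configurations are:
[r0]220 ⊢ 1[r1]20 ⊢ [r1]120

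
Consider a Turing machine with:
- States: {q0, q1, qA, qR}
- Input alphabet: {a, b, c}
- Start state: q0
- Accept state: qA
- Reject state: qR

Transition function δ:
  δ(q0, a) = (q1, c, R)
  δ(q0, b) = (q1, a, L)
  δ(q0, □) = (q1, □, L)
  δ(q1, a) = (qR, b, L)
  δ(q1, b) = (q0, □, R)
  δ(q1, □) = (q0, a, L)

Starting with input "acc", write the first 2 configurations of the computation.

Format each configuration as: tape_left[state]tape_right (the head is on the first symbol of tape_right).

Transitions applied:
Step 1: δ(q0, a) = (q1, c, R)

The first 2 configurations are:
[q0]acc ⊢ c[q1]cc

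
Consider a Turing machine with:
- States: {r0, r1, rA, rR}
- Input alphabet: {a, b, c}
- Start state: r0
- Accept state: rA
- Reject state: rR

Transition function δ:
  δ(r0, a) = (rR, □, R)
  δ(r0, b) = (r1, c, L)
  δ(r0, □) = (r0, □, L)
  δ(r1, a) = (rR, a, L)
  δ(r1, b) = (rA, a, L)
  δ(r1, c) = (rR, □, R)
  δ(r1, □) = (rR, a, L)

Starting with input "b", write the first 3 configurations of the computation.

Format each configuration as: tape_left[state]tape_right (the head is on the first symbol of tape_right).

Transitions applied:
Step 1: δ(r0, b) = (r1, c, L)
Step 2: δ(r1, □) = (rR, a, L)

The first 3 configurations are:
[r0]b ⊢ [r1]□c ⊢ [rR]□ac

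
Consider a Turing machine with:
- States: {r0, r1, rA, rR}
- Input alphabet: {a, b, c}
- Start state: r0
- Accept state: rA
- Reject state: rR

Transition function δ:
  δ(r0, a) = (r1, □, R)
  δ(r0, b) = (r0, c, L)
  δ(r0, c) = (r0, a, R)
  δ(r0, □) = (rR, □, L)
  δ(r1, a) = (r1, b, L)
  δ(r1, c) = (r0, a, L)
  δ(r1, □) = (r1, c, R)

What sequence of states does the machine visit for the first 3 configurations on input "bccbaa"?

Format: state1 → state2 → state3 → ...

Execution trace:
Initial: [r0]bccbaa
Step 1: δ(r0, b) = (r0, c, L) → [r0]□cccbaa
Step 2: δ(r0, □) = (rR, □, L) → [rR]□□cccbaa

The machine reaches the reject state rR and halts.

State sequence: r0 → r0 → rR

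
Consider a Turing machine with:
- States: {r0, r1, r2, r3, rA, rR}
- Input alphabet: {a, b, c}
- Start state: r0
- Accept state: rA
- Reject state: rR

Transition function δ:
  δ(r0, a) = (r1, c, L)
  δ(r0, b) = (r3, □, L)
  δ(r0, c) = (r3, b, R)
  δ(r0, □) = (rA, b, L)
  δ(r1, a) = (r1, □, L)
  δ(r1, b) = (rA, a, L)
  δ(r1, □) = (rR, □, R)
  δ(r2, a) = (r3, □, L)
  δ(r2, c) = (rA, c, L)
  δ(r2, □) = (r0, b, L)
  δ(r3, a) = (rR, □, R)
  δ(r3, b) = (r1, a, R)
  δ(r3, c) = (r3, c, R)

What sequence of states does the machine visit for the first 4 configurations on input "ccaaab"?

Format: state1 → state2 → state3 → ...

Execution trace:
Initial: [r0]ccaaab
Step 1: δ(r0, c) = (r3, b, R) → b[r3]caaab
Step 2: δ(r3, c) = (r3, c, R) → bc[r3]aaab
Step 3: δ(r3, a) = (rR, □, R) → bc□[rR]aab

The machine reaches the reject state rR and halts.

State sequence: r0 → r3 → r3 → rR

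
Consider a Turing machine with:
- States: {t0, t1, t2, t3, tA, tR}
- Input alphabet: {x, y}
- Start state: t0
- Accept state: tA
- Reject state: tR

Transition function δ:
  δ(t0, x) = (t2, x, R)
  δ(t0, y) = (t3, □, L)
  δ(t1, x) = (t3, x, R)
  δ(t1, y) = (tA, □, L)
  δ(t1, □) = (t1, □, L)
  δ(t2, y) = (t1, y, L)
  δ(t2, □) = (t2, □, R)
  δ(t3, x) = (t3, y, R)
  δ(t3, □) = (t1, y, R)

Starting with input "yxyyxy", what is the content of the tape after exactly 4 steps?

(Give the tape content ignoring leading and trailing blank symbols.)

Execution trace:
Initial: [t0]yxyyxy
Step 1: δ(t0, y) = (t3, □, L) → [t3]□□xyyxy
Step 2: δ(t3, □) = (t1, y, R) → y[t1]□xyyxy
Step 3: δ(t1, □) = (t1, □, L) → [t1]y□xyyxy
Step 4: δ(t1, y) = (tA, □, L) → [tA]□□□xyyxy

The machine reaches the accept state tA and halts.

After 4 steps, the tape (ignoring leading/trailing blanks) is: xyyxy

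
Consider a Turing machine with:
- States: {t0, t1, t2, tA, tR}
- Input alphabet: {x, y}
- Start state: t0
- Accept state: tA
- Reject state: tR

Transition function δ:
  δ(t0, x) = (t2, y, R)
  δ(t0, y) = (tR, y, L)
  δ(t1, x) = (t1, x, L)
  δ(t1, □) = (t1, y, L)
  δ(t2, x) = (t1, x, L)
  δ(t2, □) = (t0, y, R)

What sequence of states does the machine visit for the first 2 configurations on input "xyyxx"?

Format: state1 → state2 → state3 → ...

Execution trace:
Initial: [t0]xyyxx
Step 1: δ(t0, x) = (t2, y, R) → y[t2]yyxx

No transition is defined for δ(t2, y). By convention the machine halts and rejects.

State sequence: t0 → t2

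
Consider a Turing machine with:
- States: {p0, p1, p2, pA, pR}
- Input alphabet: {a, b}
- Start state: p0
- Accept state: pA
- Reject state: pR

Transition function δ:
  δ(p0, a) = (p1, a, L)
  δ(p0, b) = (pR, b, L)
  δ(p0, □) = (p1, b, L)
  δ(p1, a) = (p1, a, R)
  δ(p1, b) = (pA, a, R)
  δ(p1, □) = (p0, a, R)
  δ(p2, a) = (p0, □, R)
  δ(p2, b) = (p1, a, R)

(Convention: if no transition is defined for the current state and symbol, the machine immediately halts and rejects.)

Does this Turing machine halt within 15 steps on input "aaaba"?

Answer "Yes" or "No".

Execution trace:
Initial: [p0]aaaba
Step 1: δ(p0, a) = (p1, a, L) → [p1]□aaaba
Step 2: δ(p1, □) = (p0, a, R) → a[p0]aaaba
Step 3: δ(p0, a) = (p1, a, L) → [p1]aaaaba
Step 4: δ(p1, a) = (p1, a, R) → a[p1]aaaba
Step 5: δ(p1, a) = (p1, a, R) → aa[p1]aaba
Step 6: δ(p1, a) = (p1, a, R) → aaa[p1]aba
Step 7: δ(p1, a) = (p1, a, R) → aaaa[p1]ba
Step 8: δ(p1, b) = (pA, a, R) → aaaaa[pA]a

The machine reaches the accept state pA and halts.
The machine halted after 8 steps (within the 15-step bound).

Answer: Yes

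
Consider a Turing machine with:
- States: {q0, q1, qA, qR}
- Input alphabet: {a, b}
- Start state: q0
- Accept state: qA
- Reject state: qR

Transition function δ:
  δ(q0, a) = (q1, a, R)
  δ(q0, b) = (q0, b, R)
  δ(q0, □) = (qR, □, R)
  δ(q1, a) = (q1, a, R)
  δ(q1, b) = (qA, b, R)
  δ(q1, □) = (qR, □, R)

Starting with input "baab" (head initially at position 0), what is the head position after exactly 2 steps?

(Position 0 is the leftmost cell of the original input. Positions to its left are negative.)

Execution trace (head position shown):
Step 0: [q0]baab  (head at position 0)
Step 1: move right → b[q0]aab  (head at position 1)
Step 2: move right → ba[q1]ab  (head at position 2)

After 2 steps, the head is at position 2.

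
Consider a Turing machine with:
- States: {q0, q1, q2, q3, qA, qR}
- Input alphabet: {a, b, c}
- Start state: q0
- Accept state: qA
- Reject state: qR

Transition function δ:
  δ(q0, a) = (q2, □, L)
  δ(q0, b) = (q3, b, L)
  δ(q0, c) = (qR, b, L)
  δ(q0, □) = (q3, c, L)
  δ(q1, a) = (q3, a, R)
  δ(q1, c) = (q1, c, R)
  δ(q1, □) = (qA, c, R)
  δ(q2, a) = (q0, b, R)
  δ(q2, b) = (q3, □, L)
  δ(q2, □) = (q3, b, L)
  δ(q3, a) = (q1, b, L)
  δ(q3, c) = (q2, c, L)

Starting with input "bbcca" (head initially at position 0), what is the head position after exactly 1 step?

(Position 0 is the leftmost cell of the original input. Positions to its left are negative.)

Execution trace (head position shown):
Step 0: [q0]bbcca  (head at position 0)
Step 1: move left → [q3]□bbcca  (head at position -1)

After 1 step, the head is at position -1.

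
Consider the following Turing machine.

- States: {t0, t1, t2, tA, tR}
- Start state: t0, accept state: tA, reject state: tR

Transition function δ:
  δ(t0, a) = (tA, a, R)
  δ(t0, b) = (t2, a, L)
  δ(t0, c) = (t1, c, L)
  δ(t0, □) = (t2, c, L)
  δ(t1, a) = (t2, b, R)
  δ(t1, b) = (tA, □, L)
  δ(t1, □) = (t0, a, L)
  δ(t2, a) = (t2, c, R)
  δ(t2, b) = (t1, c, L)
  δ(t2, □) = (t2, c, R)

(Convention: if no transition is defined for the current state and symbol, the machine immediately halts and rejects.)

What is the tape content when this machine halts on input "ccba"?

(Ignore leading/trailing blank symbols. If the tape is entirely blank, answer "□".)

Execution trace:
Initial: [t0]ccba
Step 1: δ(t0, c) = (t1, c, L) → [t1]□ccba
Step 2: δ(t1, □) = (t0, a, L) → [t0]□accba
Step 3: δ(t0, □) = (t2, c, L) → [t2]□caccba
Step 4: δ(t2, □) = (t2, c, R) → c[t2]caccba

No transition is defined for δ(t2, c). By convention the machine halts and rejects.

Final tape (ignoring leading/trailing blanks): ccaccba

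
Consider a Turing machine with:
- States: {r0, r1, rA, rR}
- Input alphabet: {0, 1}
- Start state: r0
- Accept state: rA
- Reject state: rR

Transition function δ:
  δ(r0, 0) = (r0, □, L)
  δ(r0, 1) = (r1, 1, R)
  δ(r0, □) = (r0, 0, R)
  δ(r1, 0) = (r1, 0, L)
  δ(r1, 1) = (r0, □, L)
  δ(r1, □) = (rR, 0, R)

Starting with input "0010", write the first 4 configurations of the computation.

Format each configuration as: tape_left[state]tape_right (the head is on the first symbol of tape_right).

Transitions applied:
Step 1: δ(r0, 0) = (r0, □, L)
Step 2: δ(r0, □) = (r0, 0, R)
Step 3: δ(r0, □) = (r0, 0, R)

The first 4 configurations are:
[r0]0010 ⊢ [r0]□□010 ⊢ 0[r0]□010 ⊢ 00[r0]010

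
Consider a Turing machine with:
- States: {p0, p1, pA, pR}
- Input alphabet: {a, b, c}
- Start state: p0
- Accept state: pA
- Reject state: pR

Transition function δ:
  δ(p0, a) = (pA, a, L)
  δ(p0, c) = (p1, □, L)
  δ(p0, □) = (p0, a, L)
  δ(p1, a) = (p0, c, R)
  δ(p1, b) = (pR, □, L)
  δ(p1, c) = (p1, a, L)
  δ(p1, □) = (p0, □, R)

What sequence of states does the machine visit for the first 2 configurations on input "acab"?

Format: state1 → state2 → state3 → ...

Execution trace:
Initial: [p0]acab
Step 1: δ(p0, a) = (pA, a, L) → [pA]□acab

The machine reaches the accept state pA and halts.

State sequence: p0 → pA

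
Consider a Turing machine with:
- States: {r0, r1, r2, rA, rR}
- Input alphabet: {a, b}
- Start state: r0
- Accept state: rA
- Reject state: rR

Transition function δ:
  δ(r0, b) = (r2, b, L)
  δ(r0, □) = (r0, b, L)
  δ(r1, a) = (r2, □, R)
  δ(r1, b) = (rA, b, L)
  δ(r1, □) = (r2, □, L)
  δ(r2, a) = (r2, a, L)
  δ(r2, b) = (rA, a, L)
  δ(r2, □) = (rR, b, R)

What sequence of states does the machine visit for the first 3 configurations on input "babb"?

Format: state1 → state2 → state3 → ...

Execution trace:
Initial: [r0]babb
Step 1: δ(r0, b) = (r2, b, L) → [r2]□babb
Step 2: δ(r2, □) = (rR, b, R) → b[rR]babb

The machine reaches the reject state rR and halts.

State sequence: r0 → r2 → rR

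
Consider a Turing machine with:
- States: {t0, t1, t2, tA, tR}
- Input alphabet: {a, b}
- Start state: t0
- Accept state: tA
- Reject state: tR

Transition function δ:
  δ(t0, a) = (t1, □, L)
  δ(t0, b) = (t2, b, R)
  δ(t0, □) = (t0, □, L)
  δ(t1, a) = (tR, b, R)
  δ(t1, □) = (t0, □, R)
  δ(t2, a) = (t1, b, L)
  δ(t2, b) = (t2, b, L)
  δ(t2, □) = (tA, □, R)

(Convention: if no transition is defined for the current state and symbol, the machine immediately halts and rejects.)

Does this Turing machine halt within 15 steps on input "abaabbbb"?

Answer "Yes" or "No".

Execution trace:
Initial: [t0]abaabbbb
Step 1: δ(t0, a) = (t1, □, L) → [t1]□□baabbbb
Step 2: δ(t1, □) = (t0, □, R) → □[t0]□baabbbb
Step 3: δ(t0, □) = (t0, □, L) → [t0]□□baabbbb
Step 4: δ(t0, □) = (t0, □, L) → [t0]□□□baabbbb
Step 5: δ(t0, □) = (t0, □, L) → [t0]□□□□baabbbb
Step 6: δ(t0, □) = (t0, □, L) → [t0]□□□□□baabbbb
Step 7: δ(t0, □) = (t0, □, L) → [t0]□□□□□□baabbbb
Step 8: δ(t0, □) = (t0, □, L) → [t0]□□□□□□□baabbbb
Step 9: δ(t0, □) = (t0, □, L) → [t0]□□□□□□□□baabbbb
Step 10: δ(t0, □) = (t0, □, L) → [t0]□□□□□□□□□baabbbb
Step 11: δ(t0, □) = (t0, □, L) → [t0]□□□□□□□□□□baabbbb
Step 12: δ(t0, □) = (t0, □, L) → [t0]□□□□□□□□□□□baabbbb
Step 13: δ(t0, □) = (t0, □, L) → [t0]□□□□□□□□□□□□baabbbb
Step 14: δ(t0, □) = (t0, □, L) → [t0]□□□□□□□□□□□□□baabbbb
Step 15: δ(t0, □) = (t0, □, L) → [t0]□□□□□□□□□□□□□□baabbbb

The machine has not reached a halting state after 15 steps.
The machine did not halt within the 15-step bound.

Answer: No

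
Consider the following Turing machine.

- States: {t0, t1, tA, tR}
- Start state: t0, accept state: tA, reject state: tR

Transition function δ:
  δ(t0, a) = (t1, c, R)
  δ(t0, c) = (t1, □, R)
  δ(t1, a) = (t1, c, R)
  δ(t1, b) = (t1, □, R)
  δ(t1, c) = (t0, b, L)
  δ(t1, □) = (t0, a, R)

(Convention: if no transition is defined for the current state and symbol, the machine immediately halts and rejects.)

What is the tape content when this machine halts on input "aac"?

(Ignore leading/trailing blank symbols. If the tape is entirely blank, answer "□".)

Execution trace:
Initial: [t0]aac
Step 1: δ(t0, a) = (t1, c, R) → c[t1]ac
Step 2: δ(t1, a) = (t1, c, R) → cc[t1]c
Step 3: δ(t1, c) = (t0, b, L) → c[t0]cb
Step 4: δ(t0, c) = (t1, □, R) → c□[t1]b
Step 5: δ(t1, b) = (t1, □, R) → c□□[t1]□
Step 6: δ(t1, □) = (t0, a, R) → c□□a[t0]□

No transition is defined for δ(t0, □). By convention the machine halts and rejects.

Final tape (ignoring leading/trailing blanks): c□□a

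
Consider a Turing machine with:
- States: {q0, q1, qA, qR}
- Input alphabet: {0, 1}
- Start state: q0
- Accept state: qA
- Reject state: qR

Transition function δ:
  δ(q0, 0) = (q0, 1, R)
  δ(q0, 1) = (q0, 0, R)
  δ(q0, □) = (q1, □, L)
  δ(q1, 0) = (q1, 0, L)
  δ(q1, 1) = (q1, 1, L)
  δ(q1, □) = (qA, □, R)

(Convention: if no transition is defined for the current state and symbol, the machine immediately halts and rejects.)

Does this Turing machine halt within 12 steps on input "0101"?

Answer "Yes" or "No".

Execution trace:
Initial: [q0]0101
Step 1: δ(q0, 0) = (q0, 1, R) → 1[q0]101
Step 2: δ(q0, 1) = (q0, 0, R) → 10[q0]01
Step 3: δ(q0, 0) = (q0, 1, R) → 101[q0]1
Step 4: δ(q0, 1) = (q0, 0, R) → 1010[q0]□
Step 5: δ(q0, □) = (q1, □, L) → 101[q1]0□
Step 6: δ(q1, 0) = (q1, 0, L) → 10[q1]10□
Step 7: δ(q1, 1) = (q1, 1, L) → 1[q1]010□
Step 8: δ(q1, 0) = (q1, 0, L) → [q1]1010□
Step 9: δ(q1, 1) = (q1, 1, L) → [q1]□1010□
Step 10: δ(q1, □) = (qA, □, R) → □[qA]1010□

The machine reaches the accept state qA and halts.
The machine halted after 10 steps (within the 12-step bound).

Answer: Yes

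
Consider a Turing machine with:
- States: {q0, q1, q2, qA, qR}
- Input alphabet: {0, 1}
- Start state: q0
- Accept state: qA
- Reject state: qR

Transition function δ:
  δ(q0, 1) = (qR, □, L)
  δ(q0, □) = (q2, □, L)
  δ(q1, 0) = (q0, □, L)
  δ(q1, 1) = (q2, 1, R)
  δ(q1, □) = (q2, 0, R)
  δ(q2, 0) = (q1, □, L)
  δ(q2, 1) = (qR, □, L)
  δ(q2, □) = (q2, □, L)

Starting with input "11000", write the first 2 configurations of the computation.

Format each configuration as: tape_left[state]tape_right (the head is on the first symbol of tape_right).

Transitions applied:
Step 1: δ(q0, 1) = (qR, □, L)

The first 2 configurations are:
[q0]11000 ⊢ [qR]□□1000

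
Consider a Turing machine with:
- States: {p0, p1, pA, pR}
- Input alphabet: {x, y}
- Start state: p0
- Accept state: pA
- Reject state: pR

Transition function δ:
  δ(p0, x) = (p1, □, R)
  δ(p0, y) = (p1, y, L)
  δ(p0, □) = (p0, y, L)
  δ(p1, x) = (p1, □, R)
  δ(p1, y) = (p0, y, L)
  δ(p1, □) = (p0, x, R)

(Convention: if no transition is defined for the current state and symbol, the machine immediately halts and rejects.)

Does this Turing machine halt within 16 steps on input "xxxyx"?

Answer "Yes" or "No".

Execution trace:
Initial: [p0]xxxyx
Step 1: δ(p0, x) = (p1, □, R) → □[p1]xxyx
Step 2: δ(p1, x) = (p1, □, R) → □□[p1]xyx
Step 3: δ(p1, x) = (p1, □, R) → □□□[p1]yx
Step 4: δ(p1, y) = (p0, y, L) → □□[p0]□yx
Step 5: δ(p0, □) = (p0, y, L) → □[p0]□yyx
Step 6: δ(p0, □) = (p0, y, L) → [p0]□yyyx
Step 7: δ(p0, □) = (p0, y, L) → [p0]□yyyyx
Step 8: δ(p0, □) = (p0, y, L) → [p0]□yyyyyx
Step 9: δ(p0, □) = (p0, y, L) → [p0]□yyyyyyx
Step 10: δ(p0, □) = (p0, y, L) → [p0]□yyyyyyyx
Step 11: δ(p0, □) = (p0, y, L) → [p0]□yyyyyyyyx
Step 12: δ(p0, □) = (p0, y, L) → [p0]□yyyyyyyyyx
Step 13: δ(p0, □) = (p0, y, L) → [p0]□yyyyyyyyyyx
Step 14: δ(p0, □) = (p0, y, L) → [p0]□yyyyyyyyyyyx
Step 15: δ(p0, □) = (p0, y, L) → [p0]□yyyyyyyyyyyyx
Step 16: δ(p0, □) = (p0, y, L) → [p0]□yyyyyyyyyyyyyx

The machine has not reached a halting state after 16 steps.
The machine did not halt within the 16-step bound.

Answer: No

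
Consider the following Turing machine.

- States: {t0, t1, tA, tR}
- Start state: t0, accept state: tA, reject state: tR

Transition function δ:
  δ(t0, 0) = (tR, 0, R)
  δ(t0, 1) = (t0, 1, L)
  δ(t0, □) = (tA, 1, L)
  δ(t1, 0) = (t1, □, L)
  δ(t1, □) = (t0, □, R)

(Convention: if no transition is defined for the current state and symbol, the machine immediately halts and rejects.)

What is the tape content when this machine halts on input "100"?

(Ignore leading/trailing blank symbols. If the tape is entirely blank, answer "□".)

Execution trace:
Initial: [t0]100
Step 1: δ(t0, 1) = (t0, 1, L) → [t0]□100
Step 2: δ(t0, □) = (tA, 1, L) → [tA]□1100

The machine reaches the accept state tA and halts.

Final tape (ignoring leading/trailing blanks): 1100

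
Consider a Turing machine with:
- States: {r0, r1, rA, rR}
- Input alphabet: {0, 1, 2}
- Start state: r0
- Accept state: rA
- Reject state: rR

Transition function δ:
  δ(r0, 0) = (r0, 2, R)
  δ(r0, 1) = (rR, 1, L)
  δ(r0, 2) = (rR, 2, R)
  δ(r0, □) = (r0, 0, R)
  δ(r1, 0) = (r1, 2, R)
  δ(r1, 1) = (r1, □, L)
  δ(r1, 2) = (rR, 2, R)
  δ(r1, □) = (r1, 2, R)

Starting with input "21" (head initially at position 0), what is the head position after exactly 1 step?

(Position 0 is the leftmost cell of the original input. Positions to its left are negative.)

Execution trace (head position shown):
Step 0: [r0]21  (head at position 0)
Step 1: move right → 2[rR]1  (head at position 1)

After 1 step, the head is at position 1.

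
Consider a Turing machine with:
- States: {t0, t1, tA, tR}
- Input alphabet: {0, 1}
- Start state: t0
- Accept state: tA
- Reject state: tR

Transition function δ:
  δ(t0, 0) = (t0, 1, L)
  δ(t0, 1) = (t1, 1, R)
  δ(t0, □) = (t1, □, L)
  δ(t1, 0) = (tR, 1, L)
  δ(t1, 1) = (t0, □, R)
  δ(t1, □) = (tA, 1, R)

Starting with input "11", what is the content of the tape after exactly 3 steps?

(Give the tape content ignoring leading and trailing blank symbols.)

Execution trace:
Initial: [t0]11
Step 1: δ(t0, 1) = (t1, 1, R) → 1[t1]1
Step 2: δ(t1, 1) = (t0, □, R) → 1□[t0]□
Step 3: δ(t0, □) = (t1, □, L) → 1[t1]□□

After 3 steps, the tape (ignoring leading/trailing blanks) is: 1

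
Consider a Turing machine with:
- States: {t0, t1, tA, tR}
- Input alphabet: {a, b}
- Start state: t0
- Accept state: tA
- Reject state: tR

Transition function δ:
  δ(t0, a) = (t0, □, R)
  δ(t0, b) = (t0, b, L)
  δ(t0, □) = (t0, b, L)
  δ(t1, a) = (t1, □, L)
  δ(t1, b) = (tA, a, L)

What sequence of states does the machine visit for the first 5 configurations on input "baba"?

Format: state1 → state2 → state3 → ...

Execution trace:
Initial: [t0]baba
Step 1: δ(t0, b) = (t0, b, L) → [t0]□baba
Step 2: δ(t0, □) = (t0, b, L) → [t0]□bbaba
Step 3: δ(t0, □) = (t0, b, L) → [t0]□bbbaba
Step 4: δ(t0, □) = (t0, b, L) → [t0]□bbbbaba

State sequence: t0 → t0 → t0 → t0 → t0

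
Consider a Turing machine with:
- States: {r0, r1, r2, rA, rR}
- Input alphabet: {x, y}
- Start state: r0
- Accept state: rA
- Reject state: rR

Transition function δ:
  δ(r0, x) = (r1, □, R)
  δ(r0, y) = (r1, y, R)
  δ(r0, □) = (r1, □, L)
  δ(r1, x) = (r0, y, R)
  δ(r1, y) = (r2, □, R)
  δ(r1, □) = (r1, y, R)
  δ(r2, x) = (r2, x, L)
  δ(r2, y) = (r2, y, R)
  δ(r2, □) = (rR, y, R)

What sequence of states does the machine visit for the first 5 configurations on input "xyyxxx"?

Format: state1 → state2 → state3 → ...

Execution trace:
Initial: [r0]xyyxxx
Step 1: δ(r0, x) = (r1, □, R) → □[r1]yyxxx
Step 2: δ(r1, y) = (r2, □, R) → □□[r2]yxxx
Step 3: δ(r2, y) = (r2, y, R) → □□y[r2]xxx
Step 4: δ(r2, x) = (r2, x, L) → □□[r2]yxxx

State sequence: r0 → r1 → r2 → r2 → r2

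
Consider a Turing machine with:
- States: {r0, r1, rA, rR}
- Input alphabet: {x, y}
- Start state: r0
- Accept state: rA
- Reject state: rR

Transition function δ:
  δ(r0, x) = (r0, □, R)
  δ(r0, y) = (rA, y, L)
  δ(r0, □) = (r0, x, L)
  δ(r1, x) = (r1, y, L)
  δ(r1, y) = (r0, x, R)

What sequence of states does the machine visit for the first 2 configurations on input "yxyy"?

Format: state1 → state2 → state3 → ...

Execution trace:
Initial: [r0]yxyy
Step 1: δ(r0, y) = (rA, y, L) → [rA]□yxyy

The machine reaches the accept state rA and halts.

State sequence: r0 → rA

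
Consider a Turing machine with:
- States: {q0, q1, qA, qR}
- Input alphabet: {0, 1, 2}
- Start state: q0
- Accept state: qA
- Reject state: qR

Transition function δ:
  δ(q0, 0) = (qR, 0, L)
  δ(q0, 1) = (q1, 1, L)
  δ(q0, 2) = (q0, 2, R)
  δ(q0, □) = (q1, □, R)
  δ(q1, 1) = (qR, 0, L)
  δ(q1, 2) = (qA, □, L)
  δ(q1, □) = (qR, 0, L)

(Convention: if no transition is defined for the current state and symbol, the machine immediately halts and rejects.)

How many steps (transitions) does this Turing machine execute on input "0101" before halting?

Execution trace:
Initial: [q0]0101
Step 1: δ(q0, 0) = (qR, 0, L) → [qR]□0101

The machine reaches the reject state qR and halts.

The machine executed 1 step before halting.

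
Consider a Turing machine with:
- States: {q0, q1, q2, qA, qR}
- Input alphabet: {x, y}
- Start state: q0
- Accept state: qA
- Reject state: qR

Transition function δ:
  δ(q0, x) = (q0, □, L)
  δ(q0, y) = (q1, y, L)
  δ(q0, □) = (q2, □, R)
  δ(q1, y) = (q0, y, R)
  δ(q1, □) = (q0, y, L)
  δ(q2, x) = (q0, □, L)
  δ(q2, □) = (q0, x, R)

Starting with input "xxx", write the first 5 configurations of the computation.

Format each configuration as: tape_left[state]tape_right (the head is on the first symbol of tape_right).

Transitions applied:
Step 1: δ(q0, x) = (q0, □, L)
Step 2: δ(q0, □) = (q2, □, R)
Step 3: δ(q2, □) = (q0, x, R)
Step 4: δ(q0, x) = (q0, □, L)

The first 5 configurations are:
[q0]xxx ⊢ [q0]□□xx ⊢ □[q2]□xx ⊢ □x[q0]xx ⊢ □[q0]x□x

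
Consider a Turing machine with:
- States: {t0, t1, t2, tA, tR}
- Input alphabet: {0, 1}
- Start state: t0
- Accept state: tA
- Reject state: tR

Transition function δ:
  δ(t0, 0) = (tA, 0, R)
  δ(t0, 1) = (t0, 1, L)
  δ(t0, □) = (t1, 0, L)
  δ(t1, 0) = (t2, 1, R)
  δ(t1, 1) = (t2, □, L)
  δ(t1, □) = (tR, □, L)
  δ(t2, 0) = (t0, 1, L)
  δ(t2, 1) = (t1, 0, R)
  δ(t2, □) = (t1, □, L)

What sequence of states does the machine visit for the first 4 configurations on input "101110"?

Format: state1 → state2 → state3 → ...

Execution trace:
Initial: [t0]101110
Step 1: δ(t0, 1) = (t0, 1, L) → [t0]□101110
Step 2: δ(t0, □) = (t1, 0, L) → [t1]□0101110
Step 3: δ(t1, □) = (tR, □, L) → [tR]□□0101110

The machine reaches the reject state tR and halts.

State sequence: t0 → t0 → t1 → tR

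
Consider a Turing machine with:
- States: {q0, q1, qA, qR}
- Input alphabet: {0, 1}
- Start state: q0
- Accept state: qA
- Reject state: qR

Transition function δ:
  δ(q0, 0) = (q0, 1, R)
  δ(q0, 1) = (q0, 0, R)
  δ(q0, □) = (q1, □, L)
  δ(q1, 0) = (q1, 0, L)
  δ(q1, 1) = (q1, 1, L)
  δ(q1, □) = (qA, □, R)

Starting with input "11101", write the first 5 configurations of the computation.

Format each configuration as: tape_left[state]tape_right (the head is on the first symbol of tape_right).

Transitions applied:
Step 1: δ(q0, 1) = (q0, 0, R)
Step 2: δ(q0, 1) = (q0, 0, R)
Step 3: δ(q0, 1) = (q0, 0, R)
Step 4: δ(q0, 0) = (q0, 1, R)

The first 5 configurations are:
[q0]11101 ⊢ 0[q0]1101 ⊢ 00[q0]101 ⊢ 000[q0]01 ⊢ 0001[q0]1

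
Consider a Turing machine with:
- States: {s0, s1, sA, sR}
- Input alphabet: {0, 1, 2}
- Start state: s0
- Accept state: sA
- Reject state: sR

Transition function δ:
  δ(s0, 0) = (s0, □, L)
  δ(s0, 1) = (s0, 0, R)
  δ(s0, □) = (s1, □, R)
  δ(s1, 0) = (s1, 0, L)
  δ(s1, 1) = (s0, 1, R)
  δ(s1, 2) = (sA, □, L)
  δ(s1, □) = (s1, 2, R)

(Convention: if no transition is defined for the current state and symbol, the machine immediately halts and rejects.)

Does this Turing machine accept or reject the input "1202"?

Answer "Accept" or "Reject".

Execution trace:
Initial: [s0]1202
Step 1: δ(s0, 1) = (s0, 0, R) → 0[s0]202

No transition is defined for δ(s0, 2). By convention the machine halts and rejects.

Answer: Reject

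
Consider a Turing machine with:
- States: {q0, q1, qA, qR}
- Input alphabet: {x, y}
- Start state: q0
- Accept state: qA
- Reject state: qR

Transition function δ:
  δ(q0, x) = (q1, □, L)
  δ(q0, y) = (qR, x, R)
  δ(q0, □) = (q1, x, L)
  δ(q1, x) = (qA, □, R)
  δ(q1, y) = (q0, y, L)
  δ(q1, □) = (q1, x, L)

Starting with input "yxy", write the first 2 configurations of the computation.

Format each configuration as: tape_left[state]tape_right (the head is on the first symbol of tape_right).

Transitions applied:
Step 1: δ(q0, y) = (qR, x, R)

The first 2 configurations are:
[q0]yxy ⊢ x[qR]xy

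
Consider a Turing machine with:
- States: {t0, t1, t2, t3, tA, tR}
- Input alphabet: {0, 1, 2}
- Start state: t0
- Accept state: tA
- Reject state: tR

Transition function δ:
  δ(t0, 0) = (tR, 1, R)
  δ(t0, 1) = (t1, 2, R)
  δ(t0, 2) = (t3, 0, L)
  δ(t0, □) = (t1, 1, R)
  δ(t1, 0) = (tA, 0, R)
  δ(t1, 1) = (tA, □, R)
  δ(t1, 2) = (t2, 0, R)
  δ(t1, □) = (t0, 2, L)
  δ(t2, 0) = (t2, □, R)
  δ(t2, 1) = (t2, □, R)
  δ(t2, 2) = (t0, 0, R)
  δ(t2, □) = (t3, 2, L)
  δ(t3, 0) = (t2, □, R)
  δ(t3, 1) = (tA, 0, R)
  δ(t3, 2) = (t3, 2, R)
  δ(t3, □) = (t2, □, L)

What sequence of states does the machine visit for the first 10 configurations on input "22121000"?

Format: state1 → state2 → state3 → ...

Execution trace:
Initial: [t0]22121000
Step 1: δ(t0, 2) = (t3, 0, L) → [t3]□02121000
Step 2: δ(t3, □) = (t2, □, L) → [t2]□□02121000
Step 3: δ(t2, □) = (t3, 2, L) → [t3]□2□02121000
Step 4: δ(t3, □) = (t2, □, L) → [t2]□□2□02121000
Step 5: δ(t2, □) = (t3, 2, L) → [t3]□2□2□02121000
Step 6: δ(t3, □) = (t2, □, L) → [t2]□□2□2□02121000
Step 7: δ(t2, □) = (t3, 2, L) → [t3]□2□2□2□02121000
Step 8: δ(t3, □) = (t2, □, L) → [t2]□□2□2□2□02121000
Step 9: δ(t2, □) = (t3, 2, L) → [t3]□2□2□2□2□02121000

State sequence: t0 → t3 → t2 → t3 → t2 → t3 → t2 → t3 → t2 → t3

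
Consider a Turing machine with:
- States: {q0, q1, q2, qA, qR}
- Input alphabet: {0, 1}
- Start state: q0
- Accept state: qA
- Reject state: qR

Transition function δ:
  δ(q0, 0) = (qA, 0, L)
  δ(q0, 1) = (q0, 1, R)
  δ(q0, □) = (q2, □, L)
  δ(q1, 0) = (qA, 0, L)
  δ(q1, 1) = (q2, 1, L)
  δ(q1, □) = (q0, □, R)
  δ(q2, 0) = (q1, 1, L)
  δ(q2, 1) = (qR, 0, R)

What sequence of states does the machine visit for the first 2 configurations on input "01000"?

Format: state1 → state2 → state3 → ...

Execution trace:
Initial: [q0]01000
Step 1: δ(q0, 0) = (qA, 0, L) → [qA]□01000

The machine reaches the accept state qA and halts.

State sequence: q0 → qA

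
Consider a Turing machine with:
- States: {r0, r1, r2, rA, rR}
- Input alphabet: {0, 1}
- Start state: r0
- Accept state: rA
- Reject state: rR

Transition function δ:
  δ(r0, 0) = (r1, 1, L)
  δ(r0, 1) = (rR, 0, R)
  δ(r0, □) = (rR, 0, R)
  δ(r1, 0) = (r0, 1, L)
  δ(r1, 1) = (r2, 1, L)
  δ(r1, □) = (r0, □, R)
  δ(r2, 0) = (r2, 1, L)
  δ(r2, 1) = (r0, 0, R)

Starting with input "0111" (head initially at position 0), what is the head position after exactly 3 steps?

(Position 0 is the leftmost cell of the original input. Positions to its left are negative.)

Execution trace (head position shown):
Step 0: [r0]0111  (head at position 0)
Step 1: move left → [r1]□1111  (head at position -1)
Step 2: move right → □[r0]1111  (head at position 0)
Step 3: move right → □0[rR]111  (head at position 1)

After 3 steps, the head is at position 1.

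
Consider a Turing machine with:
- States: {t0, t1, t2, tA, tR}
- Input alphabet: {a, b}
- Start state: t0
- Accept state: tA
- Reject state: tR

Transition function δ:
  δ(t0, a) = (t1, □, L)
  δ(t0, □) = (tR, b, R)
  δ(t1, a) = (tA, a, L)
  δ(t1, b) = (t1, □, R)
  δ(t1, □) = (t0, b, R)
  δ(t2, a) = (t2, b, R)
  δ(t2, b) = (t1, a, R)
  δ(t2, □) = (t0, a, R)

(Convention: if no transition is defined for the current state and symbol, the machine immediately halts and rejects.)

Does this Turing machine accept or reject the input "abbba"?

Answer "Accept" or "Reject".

Execution trace:
Initial: [t0]abbba
Step 1: δ(t0, a) = (t1, □, L) → [t1]□□bbba
Step 2: δ(t1, □) = (t0, b, R) → b[t0]□bbba
Step 3: δ(t0, □) = (tR, b, R) → bb[tR]bbba

The machine reaches the reject state tR and halts.

Answer: Reject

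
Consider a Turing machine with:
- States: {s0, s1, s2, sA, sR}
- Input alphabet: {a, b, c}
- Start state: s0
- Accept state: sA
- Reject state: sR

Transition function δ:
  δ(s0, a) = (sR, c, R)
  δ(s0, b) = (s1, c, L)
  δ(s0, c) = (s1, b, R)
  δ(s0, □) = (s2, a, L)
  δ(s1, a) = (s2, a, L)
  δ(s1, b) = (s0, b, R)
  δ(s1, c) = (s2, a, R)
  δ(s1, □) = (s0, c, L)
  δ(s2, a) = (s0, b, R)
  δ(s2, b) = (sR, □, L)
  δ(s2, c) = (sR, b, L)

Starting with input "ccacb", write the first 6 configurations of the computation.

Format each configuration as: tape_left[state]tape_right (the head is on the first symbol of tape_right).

Transitions applied:
Step 1: δ(s0, c) = (s1, b, R)
Step 2: δ(s1, c) = (s2, a, R)
Step 3: δ(s2, a) = (s0, b, R)
Step 4: δ(s0, c) = (s1, b, R)
Step 5: δ(s1, b) = (s0, b, R)

The first 6 configurations are:
[s0]ccacb ⊢ b[s1]cacb ⊢ ba[s2]acb ⊢ bab[s0]cb ⊢ babb[s1]b ⊢ babbb[s0]□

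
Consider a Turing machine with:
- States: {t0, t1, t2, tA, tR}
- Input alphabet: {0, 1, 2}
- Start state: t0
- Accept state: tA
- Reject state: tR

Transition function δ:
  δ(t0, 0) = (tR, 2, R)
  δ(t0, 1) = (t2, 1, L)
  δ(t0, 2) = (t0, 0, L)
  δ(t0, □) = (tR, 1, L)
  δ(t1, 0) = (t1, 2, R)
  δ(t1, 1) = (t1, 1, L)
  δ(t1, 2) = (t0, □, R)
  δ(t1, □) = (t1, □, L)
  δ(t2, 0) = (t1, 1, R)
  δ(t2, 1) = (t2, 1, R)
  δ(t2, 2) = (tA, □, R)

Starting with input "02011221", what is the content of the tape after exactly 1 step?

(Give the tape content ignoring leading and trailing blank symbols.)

Execution trace:
Initial: [t0]02011221
Step 1: δ(t0, 0) = (tR, 2, R) → 2[tR]2011221

The machine reaches the reject state tR and halts.

After 1 step, the tape (ignoring leading/trailing blanks) is: 22011221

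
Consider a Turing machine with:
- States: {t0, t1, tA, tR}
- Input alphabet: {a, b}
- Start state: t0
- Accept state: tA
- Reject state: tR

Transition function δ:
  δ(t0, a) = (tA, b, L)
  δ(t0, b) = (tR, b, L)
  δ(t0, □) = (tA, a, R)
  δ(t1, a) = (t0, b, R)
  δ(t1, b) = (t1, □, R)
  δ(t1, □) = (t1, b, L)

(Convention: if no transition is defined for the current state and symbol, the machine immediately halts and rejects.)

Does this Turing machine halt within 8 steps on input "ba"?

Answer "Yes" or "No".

Execution trace:
Initial: [t0]ba
Step 1: δ(t0, b) = (tR, b, L) → [tR]□ba

The machine reaches the reject state tR and halts.
The machine halted after 1 step (within the 8-step bound).

Answer: Yes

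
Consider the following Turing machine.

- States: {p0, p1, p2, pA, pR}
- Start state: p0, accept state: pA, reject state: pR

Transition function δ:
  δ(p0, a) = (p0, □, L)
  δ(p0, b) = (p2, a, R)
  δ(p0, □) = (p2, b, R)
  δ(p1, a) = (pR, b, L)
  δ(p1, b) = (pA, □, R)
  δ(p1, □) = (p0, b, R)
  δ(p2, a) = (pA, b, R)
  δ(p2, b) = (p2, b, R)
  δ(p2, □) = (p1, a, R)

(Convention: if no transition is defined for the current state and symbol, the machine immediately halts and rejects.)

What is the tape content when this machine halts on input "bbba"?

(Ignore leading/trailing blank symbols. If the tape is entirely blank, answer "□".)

Execution trace:
Initial: [p0]bbba
Step 1: δ(p0, b) = (p2, a, R) → a[p2]bba
Step 2: δ(p2, b) = (p2, b, R) → ab[p2]ba
Step 3: δ(p2, b) = (p2, b, R) → abb[p2]a
Step 4: δ(p2, a) = (pA, b, R) → abbb[pA]□

The machine reaches the accept state pA and halts.

Final tape (ignoring leading/trailing blanks): abbb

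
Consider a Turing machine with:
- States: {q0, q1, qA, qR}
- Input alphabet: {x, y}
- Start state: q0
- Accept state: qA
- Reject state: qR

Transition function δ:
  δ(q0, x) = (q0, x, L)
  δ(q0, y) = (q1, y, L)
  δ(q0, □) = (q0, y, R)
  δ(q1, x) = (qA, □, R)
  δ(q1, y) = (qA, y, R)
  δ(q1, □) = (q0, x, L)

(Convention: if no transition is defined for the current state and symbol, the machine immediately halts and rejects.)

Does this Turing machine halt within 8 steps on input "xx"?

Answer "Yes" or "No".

Execution trace:
Initial: [q0]xx
Step 1: δ(q0, x) = (q0, x, L) → [q0]□xx
Step 2: δ(q0, □) = (q0, y, R) → y[q0]xx
Step 3: δ(q0, x) = (q0, x, L) → [q0]yxx
Step 4: δ(q0, y) = (q1, y, L) → [q1]□yxx
Step 5: δ(q1, □) = (q0, x, L) → [q0]□xyxx
Step 6: δ(q0, □) = (q0, y, R) → y[q0]xyxx
Step 7: δ(q0, x) = (q0, x, L) → [q0]yxyxx
Step 8: δ(q0, y) = (q1, y, L) → [q1]□yxyxx

The machine has not reached a halting state after 8 steps.
The machine did not halt within the 8-step bound.

Answer: No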